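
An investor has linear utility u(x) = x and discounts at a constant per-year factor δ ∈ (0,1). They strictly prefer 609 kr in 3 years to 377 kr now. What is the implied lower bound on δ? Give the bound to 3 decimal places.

δ > 0.852

Under u(x) = x this choice says 377 < δ^3·609.
Dividing by 609: δ^3 > 0.61905. Both sides are positive, so the cube root keeps the direction.
δ > (377/609)^(1/3) ≈ 0.852.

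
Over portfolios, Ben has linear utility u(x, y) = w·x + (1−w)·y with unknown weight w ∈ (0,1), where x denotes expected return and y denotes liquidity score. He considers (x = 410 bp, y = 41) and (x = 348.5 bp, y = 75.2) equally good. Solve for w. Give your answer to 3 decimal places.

w = 0.357

Indifference: w·410 + (1−w)·41 = w·348.5 + (1−w)·75.2.
Collecting terms: w·61.5 = (1−w)·34.2.
Hence w = 34.2/(61.5+34.2) = 34.2/95.7 = 0.357.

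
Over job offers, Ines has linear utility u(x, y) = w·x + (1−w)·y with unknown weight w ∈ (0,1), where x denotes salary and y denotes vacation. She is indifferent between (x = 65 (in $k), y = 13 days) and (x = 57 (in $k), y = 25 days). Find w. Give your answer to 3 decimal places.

w = 0.600

Indifference: w·65 + (1−w)·13 = w·57 + (1−w)·25.
Rearranging, 8·w − 12·(1−w) = 0.
So w/(1−w) = 12/8 = 1.5000, giving w = 12/(8+12) = 0.600.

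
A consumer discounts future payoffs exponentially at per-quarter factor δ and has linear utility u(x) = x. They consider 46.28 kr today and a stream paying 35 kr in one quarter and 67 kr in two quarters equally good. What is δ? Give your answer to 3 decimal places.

The stream is worth 35δ + 67δ² today, so 35δ + 67δ² = 46.28.
That is, 67δ² + 35δ − 46.28 = 0, a quadratic in δ.
By the quadratic formula (taking the positive root), δ = (−35 + √13628.04) / 134 ≈ 0.610.

δ ≈ 0.610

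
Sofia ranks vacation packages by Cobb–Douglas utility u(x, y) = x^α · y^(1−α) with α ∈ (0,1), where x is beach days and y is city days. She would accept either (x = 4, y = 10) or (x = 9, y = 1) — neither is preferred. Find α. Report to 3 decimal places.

α ≈ 0.740

Indifference: 4^α · 10^(1−α) = 9^α · 1^(1−α).
Taking logs: α·ln 4 + (1−α)·ln 10 = α·ln 9 + (1−α)·ln 1, i.e. α·-0.810930 = (1−α)·-2.302585.
With A = -0.810930 and B = -2.302585: α·A = (1−α)·B, so α = B/(A+B) = -2.302585/-3.113515 ≈ 0.740.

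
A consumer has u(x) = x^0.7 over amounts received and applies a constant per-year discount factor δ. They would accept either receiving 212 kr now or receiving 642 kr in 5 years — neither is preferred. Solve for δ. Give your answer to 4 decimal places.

δ ≈ 0.8563

The payoff in 5 years is discounted by δ^5, so u(212) = δ^5·u(642) and δ^5 = u(212)/u(642).
Since u(x) = x^0.7, δ^5 = (212/642)^0.7 = 0.33022^0.7 = 0.46043.
So δ = 0.46043^(1/5) ≈ 0.8563.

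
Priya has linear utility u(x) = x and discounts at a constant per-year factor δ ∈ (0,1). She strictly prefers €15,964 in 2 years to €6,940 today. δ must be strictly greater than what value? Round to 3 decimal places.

Under u(x) = x this choice says 6940 < δ^2·15964.
So δ^2 > 6940/15964 = 0.43473; taking the square root of both positive sides preserves the inequality.
δ > 0.43473^(1/2) = 0.659.

δ > 0.659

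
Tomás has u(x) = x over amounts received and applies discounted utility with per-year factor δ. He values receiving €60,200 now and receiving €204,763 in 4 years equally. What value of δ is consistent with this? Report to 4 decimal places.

The payoff in 4 years is discounted by δ^4, so u(60200) = δ^4·u(204763) and δ^4 = u(60200)/u(204763).
With u(x) = x: δ^4 = 60200/204763 = 0.29400.
Taking the 4th root: δ = 0.29400^(1/4) ≈ 0.7364.

δ ≈ 0.7364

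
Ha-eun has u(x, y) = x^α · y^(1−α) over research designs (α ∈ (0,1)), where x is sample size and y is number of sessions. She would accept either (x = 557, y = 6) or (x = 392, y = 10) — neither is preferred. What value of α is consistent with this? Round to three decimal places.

Set the two utilities equal: 557^α·6^(1−α) = 392^α·10^(1−α).
(557/392)^α = (10/6)^(1−α); take logs: α·ln(557/392) = (1−α)·ln(10/6), i.e. α·0.351303 = (1−α)·0.510826.
With A = 0.351303 and B = 0.510826: α·A = (1−α)·B, so α = B/(A+B) = 0.510826/0.862129 ≈ 0.593.

α ≈ 0.593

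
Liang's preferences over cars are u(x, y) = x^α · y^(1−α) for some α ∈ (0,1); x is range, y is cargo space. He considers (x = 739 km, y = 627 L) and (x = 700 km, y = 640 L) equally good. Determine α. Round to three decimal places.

Set the two utilities equal: 739^α·627^(1−α) = 700^α·640^(1−α).
(739/700)^α = (640/627)^(1−α); take logs: α·ln(739/700) = (1−α)·ln(640/627), i.e. α·0.054218 = (1−α)·0.020522.
So α/(1−α) = (0.020522)/(0.054218) = 0.378509, and α = 0.378509/1.378509 ≈ 0.275.

α ≈ 0.275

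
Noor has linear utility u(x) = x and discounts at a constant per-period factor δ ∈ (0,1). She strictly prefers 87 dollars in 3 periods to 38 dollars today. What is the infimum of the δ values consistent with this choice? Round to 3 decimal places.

The preference means 38 < δ^3·87.
Hence δ^3 > 38/87 = 0.43678, and x ↦ x^(1/3) is increasing on (0,∞).
δ > (38/87)^(1/3) ≈ 0.759.

δ > 0.759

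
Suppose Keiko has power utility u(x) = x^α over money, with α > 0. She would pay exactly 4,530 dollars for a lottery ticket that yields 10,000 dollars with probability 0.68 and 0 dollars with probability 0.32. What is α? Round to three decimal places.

EU(lottery) = 0.68·10000^α + 0.32·0 = 0.68·10000^α.
Equating: 4530^α = 0.68·10000^α, i.e. 0.4530^α = 0.68.
Taking logs: α·ln(4530/10000) = ln(0.68), so α = -0.385662 / -0.791863 ≈ 0.487.

α ≈ 0.487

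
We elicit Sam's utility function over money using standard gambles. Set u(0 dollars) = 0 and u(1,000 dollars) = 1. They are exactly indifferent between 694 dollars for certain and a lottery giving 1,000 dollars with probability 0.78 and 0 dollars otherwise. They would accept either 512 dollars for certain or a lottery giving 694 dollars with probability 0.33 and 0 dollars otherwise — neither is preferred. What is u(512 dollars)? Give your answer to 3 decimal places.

0.257

The first gamble pins u(694 dollars): it must equal 0.78·1 + 0.22·0 = 0.78.
Chaining: u(512 dollars) = 0.33·0.78 + 0.67·0.00 = 0.2574.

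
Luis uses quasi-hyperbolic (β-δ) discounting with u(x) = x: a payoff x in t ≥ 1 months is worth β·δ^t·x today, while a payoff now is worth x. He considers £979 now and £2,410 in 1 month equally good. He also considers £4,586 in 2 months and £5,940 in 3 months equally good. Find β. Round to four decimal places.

From the later pair, β·δ^2·4586 = β·δ^3·5940; dividing through, δ = 4586/5940 = 0.77205.
Substituting δ into 979 = β·δ·2410: β = 979/(1860.650) ≈ 0.5262.

β ≈ 0.5262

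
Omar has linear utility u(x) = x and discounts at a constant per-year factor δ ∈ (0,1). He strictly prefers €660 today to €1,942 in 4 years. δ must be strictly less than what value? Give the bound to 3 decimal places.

δ < 0.764

Comparing present values: 660 > δ^4·1942.
So δ^4 < 660/1942 = 0.33986; taking the 4th root of both positive sides preserves the inequality.
δ < 0.33986^(1/4) = 0.764.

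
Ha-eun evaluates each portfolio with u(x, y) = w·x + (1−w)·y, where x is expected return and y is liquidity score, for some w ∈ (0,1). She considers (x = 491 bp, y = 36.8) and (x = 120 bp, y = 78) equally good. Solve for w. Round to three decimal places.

w = 0.100

u(491,36.8) = u(120,78) means w·491 + (1−w)·36.8 = w·120 + (1−w)·78.
Collecting terms: w·371 = (1−w)·41.2.
Hence w = 41.2/(371+41.2) = 41.2/412.2 = 0.100.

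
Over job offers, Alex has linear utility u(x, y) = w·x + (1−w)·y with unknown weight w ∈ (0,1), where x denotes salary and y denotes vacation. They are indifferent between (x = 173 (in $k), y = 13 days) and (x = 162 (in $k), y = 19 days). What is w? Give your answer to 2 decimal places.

Indifference: w·173 + (1−w)·13 = w·162 + (1−w)·19.
w·(173−162) = (1−w)·(19−13), i.e. w·11 = (1−w)·6.
Hence w = 6/(11+6) = 6/17 = 0.35.

w = 0.35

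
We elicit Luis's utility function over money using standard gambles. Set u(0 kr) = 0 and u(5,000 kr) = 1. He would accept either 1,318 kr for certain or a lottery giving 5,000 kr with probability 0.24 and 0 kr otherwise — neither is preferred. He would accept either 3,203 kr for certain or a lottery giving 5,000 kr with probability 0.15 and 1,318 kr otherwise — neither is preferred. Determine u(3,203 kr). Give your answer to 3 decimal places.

First, u(1,318 kr) = 0.24·u(5,000 kr) + 0.76·u(0 kr) = 0.24.
The second indifference gives u(3,203 kr) = 0.15·u(5,000 kr) + 0.85·u(1,318 kr) = 0.15·1.00 + 0.85·0.24 = 0.3540.

0.354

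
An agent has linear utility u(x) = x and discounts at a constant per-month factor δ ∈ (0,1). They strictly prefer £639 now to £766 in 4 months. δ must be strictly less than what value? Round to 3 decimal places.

δ < 0.956

Comparing present values: 639 > δ^4·766.
So δ^4 < 639/766 = 0.83420; taking the 4th root of both positive sides preserves the inequality.
δ < 0.83420^(1/4) = 0.956.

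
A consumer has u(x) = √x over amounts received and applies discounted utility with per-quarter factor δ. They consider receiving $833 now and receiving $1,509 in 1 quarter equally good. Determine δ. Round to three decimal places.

Equating discounted utilities: u(833) = δ·u(1509) ⇒ δ = u(833)/u(1509).
Since u(x) = √x, δ = √(833/1509) = 0.74298.

δ ≈ 0.743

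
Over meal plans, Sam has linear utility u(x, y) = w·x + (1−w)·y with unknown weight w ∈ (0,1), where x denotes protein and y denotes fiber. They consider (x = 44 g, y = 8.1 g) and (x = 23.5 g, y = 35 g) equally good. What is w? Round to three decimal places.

Equating utilities: w·44 + (1−w)·8.1 = w·23.5 + (1−w)·35.
Collecting terms: w·20.5 = (1−w)·26.9.
Hence w = 26.9/(20.5+26.9) = 26.9/47.4 = 0.568.

w = 0.568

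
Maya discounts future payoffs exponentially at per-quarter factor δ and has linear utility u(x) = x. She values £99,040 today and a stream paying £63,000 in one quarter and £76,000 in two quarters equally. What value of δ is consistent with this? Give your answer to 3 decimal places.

Present value of the stream is 63000·δ + 76000·δ². Indifference gives 63000δ + 76000δ² = 99040.
Rearranged: 76000δ² + 63000δ − 99040 = 0.
By the quadratic formula (taking the positive root), δ = (−63000 + √34077160000.00) / 152000 ≈ 0.800.

δ ≈ 0.800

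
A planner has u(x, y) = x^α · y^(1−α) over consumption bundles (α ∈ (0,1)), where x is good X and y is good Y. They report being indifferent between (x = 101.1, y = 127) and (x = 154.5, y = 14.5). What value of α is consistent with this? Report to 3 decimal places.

The Cobb–Douglas utilities coincide, so 101.1^α·127^(1−α) = 154.5^α·14.5^(1−α).
Rearrange to (101.1/154.5)^α = (14.5/127)^(1−α) and take logs: α·-0.424084 = (1−α)·-2.170038.
Thus α·(-2.594122) = -2.170038, so α = -2.170038/-2.594122 ≈ 0.837.

α ≈ 0.837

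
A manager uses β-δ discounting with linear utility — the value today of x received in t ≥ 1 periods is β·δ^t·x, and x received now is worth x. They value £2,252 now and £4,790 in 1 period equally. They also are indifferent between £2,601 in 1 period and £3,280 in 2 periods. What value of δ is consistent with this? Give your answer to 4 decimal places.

δ ≈ 0.7930

Both payoffs in the second observation are in the future, so β drops out: δ^1·2601 = δ^2·3280 ⇒ δ = 2601/3280 = 0.79299.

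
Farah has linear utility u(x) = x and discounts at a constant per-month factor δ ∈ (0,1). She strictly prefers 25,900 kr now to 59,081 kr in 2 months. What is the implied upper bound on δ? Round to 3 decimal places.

Comparing present values: 25900 > δ^2·59081.
So δ^2 < 25900/59081 = 0.43838; taking the square root of both positive sides preserves the inequality.
δ < (25900/59081)^(1/2) ≈ 0.662.

δ < 0.662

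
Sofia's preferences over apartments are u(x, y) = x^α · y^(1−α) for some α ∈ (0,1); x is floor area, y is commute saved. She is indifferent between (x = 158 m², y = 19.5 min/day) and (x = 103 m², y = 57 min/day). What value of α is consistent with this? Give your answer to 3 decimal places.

Set the two utilities equal: 158^α·19.5^(1−α) = 103^α·57^(1−α).
Taking logs: α·ln 158 + (1−α)·ln 19.5 = α·ln 103 + (1−α)·ln 57, i.e. α·0.427866 = (1−α)·1.072637.
Thus α·(1.500503) = 1.072637, so α = 1.072637/1.500503 ≈ 0.715.

α ≈ 0.715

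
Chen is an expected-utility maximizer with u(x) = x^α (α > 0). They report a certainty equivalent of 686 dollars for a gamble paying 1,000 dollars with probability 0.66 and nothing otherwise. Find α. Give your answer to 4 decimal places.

α ≈ 1.1025

Since u(0) = 0, the lottery's EU is 0.66·1000^α.
Setting u(686) equal to that: 686^α = 0.66·1000^α ⇒ (686/1000)^α = 0.66.
Taking logs: α·ln(686/1000) = ln(0.66), so α = -0.4155154 / -0.3768777 ≈ 1.1025.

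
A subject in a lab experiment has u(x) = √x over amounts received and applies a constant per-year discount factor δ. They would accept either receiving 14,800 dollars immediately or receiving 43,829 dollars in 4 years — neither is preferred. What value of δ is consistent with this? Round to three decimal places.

δ ≈ 0.873

Equating discounted utilities: u(14800) = δ^4·u(43829) ⇒ δ^4 = u(14800)/u(43829).
Since u(x) = √x, δ^4 = √(14800/43829) = 0.58110.
Taking the 4th root: δ = 0.58110^(1/4) ≈ 0.873.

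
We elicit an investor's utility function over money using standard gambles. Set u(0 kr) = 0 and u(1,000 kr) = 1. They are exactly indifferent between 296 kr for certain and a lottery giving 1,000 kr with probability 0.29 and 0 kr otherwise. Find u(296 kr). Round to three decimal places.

By the standard-gamble method, u(296 kr) is just the indifference probability on the best outcome: 0.29.

0.290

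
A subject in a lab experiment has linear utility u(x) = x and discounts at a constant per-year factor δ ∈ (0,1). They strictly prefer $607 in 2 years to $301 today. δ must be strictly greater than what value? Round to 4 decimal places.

δ > 0.7042

The preference means 301 < δ^2·607.
Hence δ^2 > 301/607 = 0.49588, and x ↦ x^(1/2) is increasing on (0,∞).
δ > (301/607)^(1/2) ≈ 0.7042.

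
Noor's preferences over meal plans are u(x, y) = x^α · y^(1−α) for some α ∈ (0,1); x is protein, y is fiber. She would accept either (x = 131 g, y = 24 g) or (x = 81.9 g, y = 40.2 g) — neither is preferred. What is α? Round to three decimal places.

α ≈ 0.523

Indifference: 131^α · 24^(1−α) = 81.9^α · 40.2^(1−α).
Taking logs: α·ln 131 + (1−α)·ln 24 = α·ln 81.9 + (1−α)·ln 40.2, i.e. α·0.469698 = (1−α)·0.515813.
Thus α·(0.985511) = 0.515813, so α = 0.515813/0.985511 ≈ 0.523.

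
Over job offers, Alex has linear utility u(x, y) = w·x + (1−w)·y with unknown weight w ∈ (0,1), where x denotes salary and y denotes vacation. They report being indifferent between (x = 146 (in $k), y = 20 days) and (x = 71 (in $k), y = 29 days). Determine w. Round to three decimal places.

w = 0.107

Indifference: w·146 + (1−w)·20 = w·71 + (1−w)·29.
Collecting terms: w·75 = (1−w)·9.
Hence w = 9/(75+9) = 9/84 = 0.107.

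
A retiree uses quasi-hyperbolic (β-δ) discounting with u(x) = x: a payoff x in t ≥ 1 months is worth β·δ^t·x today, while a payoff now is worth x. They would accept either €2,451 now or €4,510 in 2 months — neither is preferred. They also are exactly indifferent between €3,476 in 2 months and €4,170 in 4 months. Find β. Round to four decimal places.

The second indifference involves only future payoffs, so β cancels: β·δ^2·3476 = β·δ^4·4170, giving δ^2 = 3476/4170 = 0.83357, so δ = 0.91300.
Now use the now-vs-future pair: 2451 = β·δ^2·4510 gives β = 2451/(0.83357·4510) ≈ 0.6520.

β ≈ 0.6520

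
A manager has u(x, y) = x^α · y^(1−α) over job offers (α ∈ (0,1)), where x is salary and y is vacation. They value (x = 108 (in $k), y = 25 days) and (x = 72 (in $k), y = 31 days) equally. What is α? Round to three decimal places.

The Cobb–Douglas utilities coincide, so 108^α·25^(1−α) = 72^α·31^(1−α).
Rearrange to (108/72)^α = (31/25)^(1−α) and take logs: α·0.405465 = (1−α)·0.215111.
So α/(1−α) = (0.215111)/(0.405465) = 0.530529, and α = 0.530529/1.530529 ≈ 0.347.

α ≈ 0.347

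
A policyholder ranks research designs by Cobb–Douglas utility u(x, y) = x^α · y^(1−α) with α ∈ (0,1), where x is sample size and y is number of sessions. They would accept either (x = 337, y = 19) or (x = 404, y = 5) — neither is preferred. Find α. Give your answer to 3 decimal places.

Set the two utilities equal: 337^α·19^(1−α) = 404^α·5^(1−α).
Rearrange to (337/404)^α = (5/19)^(1−α) and take logs: α·-0.181332 = (1−α)·-1.335001.
Thus α·(-1.516333) = -1.335001, so α = -1.335001/-1.516333 ≈ 0.880.

α ≈ 0.880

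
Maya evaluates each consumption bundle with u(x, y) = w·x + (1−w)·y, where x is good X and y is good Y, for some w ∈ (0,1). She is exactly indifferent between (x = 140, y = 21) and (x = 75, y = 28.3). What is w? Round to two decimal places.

u(140,21) = u(75,28.3) means w·140 + (1−w)·21 = w·75 + (1−w)·28.3.
Collecting terms: w·65 = (1−w)·7.3.
The marginal rate of substitution is 7.3/65, so w = 7.3/(65+7.3) = 0.10.

w = 0.10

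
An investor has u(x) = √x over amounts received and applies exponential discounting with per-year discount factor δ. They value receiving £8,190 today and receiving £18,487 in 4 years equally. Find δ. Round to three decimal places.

Equating discounted utilities: u(8190) = δ^4·u(18487) ⇒ δ^4 = u(8190)/u(18487).
Since u(x) = √x, δ^4 = √(8190/18487) = 0.66559.
So δ = 0.66559^(1/4) ≈ 0.903.

δ ≈ 0.903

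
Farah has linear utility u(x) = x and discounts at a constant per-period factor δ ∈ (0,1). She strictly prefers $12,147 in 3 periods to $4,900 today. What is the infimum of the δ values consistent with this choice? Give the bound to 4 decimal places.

Comparing present values: 4900 < δ^3·12147.
Dividing by 12147: δ^3 > 0.40339. Both sides are positive, so the cube root keeps the direction.
δ > 0.40339^(1/3) = 0.7389.

δ > 0.7389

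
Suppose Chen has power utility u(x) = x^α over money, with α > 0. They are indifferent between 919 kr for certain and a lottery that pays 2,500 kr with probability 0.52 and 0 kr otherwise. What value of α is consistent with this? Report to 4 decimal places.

α ≈ 0.6534

EU(lottery) = 0.52·2500^α + 0.48·0 = 0.52·2500^α.
Equating: 919^α = 0.52·2500^α, i.e. 0.3676^α = 0.52.
α = ln(0.52) / ln(919/2500) = -0.6539265/-1.0007599 ≈ 0.6534.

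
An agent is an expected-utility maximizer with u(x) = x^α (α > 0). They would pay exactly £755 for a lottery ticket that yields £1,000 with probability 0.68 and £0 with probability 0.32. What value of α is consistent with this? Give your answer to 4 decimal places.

Since u(0) = 0, the lottery's EU is 0.68·1000^α.
Indifference: 755^α = 0.68·1000^α, so (755/1000)^α = 0.68.
α = ln(0.68) / ln(755/1000) = -0.3856625/-0.2810375 ≈ 1.3723.

α ≈ 1.3723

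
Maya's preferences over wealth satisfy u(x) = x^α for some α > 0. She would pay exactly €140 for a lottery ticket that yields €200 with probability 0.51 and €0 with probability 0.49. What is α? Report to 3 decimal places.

α ≈ 1.888

Since u(0) = 0, the lottery's EU is 0.51·200^α.
Setting u(140) equal to that: 140^α = 0.51·200^α ⇒ (140/200)^α = 0.51.
α = ln(0.51) / ln(140/200) = -0.673345/-0.356675 ≈ 1.888.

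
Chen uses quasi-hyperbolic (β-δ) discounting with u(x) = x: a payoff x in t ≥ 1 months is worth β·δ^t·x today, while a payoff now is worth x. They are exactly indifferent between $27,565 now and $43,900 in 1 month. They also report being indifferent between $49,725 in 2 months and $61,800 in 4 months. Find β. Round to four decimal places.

From the later pair, β·δ^2·49725 = β·δ^4·61800; dividing through, δ^2 = 49725/61800 = 0.80461, so δ = 0.89700.
The first indifference: 27565 = β·δ·43900, so β = 27565/(δ·43900) = 27565/(0.89700·43900) ≈ 0.7000.

β ≈ 0.7000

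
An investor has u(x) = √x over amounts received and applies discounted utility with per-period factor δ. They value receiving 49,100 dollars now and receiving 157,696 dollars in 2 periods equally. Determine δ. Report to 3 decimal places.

Equating discounted utilities: u(49100) = δ^2·u(157696) ⇒ δ^2 = u(49100)/u(157696).
Since u(x) = √x, δ^2 = √(49100/157696) = 0.55800.
So δ = 0.55800^(1/2) ≈ 0.747.

δ ≈ 0.747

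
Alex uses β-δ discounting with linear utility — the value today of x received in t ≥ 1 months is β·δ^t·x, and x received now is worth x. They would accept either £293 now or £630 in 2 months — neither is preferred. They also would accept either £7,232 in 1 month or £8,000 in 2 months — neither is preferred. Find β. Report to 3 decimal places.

From the later pair, β·δ^1·7232 = β·δ^2·8000; dividing through, δ = 7232/8000 = 0.90400.
Substituting δ into 293 = β·δ^2·630: β = 293/(514.846) ≈ 0.569.

β ≈ 0.569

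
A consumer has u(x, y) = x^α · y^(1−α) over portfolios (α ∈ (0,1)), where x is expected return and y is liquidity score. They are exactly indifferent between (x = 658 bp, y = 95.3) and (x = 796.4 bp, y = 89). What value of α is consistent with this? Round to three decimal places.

The Cobb–Douglas utilities coincide, so 658^α·95.3^(1−α) = 796.4^α·89^(1−α).
Taking logs: α·ln 658 + (1−α)·ln 95.3 = α·ln 796.4 + (1−α)·ln 89, i.e. α·-0.190897 = (1−α)·-0.068393.
So α/(1−α) = (-0.068393)/(-0.190897) = 0.358272, and α = 0.358272/1.358272 ≈ 0.264.

α ≈ 0.264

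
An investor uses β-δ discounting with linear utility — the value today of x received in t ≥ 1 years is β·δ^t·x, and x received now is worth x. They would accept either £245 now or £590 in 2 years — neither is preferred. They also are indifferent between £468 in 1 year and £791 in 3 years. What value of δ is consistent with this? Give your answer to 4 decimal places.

Both payoffs in the second observation are in the future, so β drops out: δ^1·468 = δ^3·791 ⇒ δ^2 = 468/791 = 0.59166, so δ = 0.76919.

δ ≈ 0.7692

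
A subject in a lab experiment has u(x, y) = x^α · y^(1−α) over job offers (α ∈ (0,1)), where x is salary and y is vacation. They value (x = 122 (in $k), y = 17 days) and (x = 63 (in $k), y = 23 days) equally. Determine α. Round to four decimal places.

α ≈ 0.3138

Indifference: 122^α · 17^(1−α) = 63^α · 23^(1−α).
Taking logs: α·ln 122 + (1−α)·ln 17 = α·ln 63 + (1−α)·ln 23, i.e. α·0.6608863 = (1−α)·0.3022809.
With A = 0.6608863 and B = 0.3022809: α·A = (1−α)·B, so α = B/(A+B) = 0.3022809/0.9631672 ≈ 0.3138.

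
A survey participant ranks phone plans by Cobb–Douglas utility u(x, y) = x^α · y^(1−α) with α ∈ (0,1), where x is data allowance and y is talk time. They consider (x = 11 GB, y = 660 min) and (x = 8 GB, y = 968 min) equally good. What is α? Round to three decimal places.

α ≈ 0.546

Set the two utilities equal: 11^α·660^(1−α) = 8^α·968^(1−α).
(11/8)^α = (968/660)^(1−α); take logs: α·ln(11/8) = (1−α)·ln(968/660), i.e. α·0.318454 = (1−α)·0.382992.
With A = 0.318454 and B = 0.382992: α·A = (1−α)·B, so α = B/(A+B) = 0.382992/0.701446 ≈ 0.546.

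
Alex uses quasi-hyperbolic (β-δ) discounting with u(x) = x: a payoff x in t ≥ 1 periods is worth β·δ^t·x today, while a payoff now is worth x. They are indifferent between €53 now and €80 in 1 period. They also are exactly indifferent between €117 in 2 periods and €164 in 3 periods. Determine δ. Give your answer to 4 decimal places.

From the later pair, β·δ^2·117 = β·δ^3·164; dividing through, δ = 117/164 = 0.71341.

δ ≈ 0.7134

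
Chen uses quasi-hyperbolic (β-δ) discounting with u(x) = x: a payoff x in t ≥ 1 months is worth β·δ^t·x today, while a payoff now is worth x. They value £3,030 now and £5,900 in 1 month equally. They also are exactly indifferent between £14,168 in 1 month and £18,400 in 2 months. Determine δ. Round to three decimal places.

The second indifference involves only future payoffs, so β cancels: β·δ^1·14168 = β·δ^2·18400, giving δ = 14168/18400 = 0.77000.

δ ≈ 0.770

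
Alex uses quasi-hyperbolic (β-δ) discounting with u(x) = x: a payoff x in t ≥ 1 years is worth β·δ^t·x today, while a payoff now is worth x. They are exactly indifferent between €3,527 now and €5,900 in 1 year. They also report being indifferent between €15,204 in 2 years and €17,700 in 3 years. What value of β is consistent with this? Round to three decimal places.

β ≈ 0.696

Both payoffs in the second observation are in the future, so β drops out: δ^2·15204 = δ^3·17700 ⇒ δ = 15204/17700 = 0.85898.
The first indifference: 3527 = β·δ·5900, so β = 3527/(δ·5900) = 3527/(0.85898·5900) ≈ 0.696.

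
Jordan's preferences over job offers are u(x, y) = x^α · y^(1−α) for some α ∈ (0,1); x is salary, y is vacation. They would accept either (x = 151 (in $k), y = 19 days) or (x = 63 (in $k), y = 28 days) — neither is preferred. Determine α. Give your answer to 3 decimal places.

α ≈ 0.307

Indifference: 151^α · 19^(1−α) = 63^α · 28^(1−α).
Rearrange to (151/63)^α = (28/19)^(1−α) and take logs: α·0.874145 = (1−α)·0.387766.
Thus α·(1.261911) = 0.387766, so α = 0.387766/1.261911 ≈ 0.307.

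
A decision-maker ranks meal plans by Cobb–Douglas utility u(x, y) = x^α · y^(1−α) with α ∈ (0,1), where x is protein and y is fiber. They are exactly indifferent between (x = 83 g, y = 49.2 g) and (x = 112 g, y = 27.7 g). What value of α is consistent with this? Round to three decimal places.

Indifference: 83^α · 49.2^(1−α) = 112^α · 27.7^(1−α).
Taking logs: α·ln 83 + (1−α)·ln 49.2 = α·ln 112 + (1−α)·ln 27.7, i.e. α·-0.299658 = (1−α)·-0.574461.
With A = -0.299658 and B = -0.574461: α·A = (1−α)·B, so α = B/(A+B) = -0.574461/-0.874119 ≈ 0.657.

α ≈ 0.657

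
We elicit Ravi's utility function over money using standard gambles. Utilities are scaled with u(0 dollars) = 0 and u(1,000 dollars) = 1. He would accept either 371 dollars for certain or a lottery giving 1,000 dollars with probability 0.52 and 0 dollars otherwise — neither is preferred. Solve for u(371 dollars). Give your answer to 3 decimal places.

0.520

By the standard-gamble method, u(371 dollars) is just the indifference probability on the best outcome: 0.52.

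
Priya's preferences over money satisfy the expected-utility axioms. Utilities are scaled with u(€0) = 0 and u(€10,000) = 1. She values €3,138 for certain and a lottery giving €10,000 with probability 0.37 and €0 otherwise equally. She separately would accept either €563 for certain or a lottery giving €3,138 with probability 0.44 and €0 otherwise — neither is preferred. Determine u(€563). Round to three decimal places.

0.163

From the first indifference, u(€3,138) = 0.37·u(€10,000) + 0.63·u(€0) = 0.37·1 + 0.63·0 = 0.37.
The second indifference gives u(€563) = 0.44·u(€3,138) + 0.56·u(€0) = 0.44·0.37 + 0.56·0.00 = 0.1628.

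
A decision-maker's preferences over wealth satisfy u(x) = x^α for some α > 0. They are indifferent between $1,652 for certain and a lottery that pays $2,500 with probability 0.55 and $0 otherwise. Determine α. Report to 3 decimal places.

α ≈ 1.443

The lottery's expected utility is 0.55·u(2500) + 0.45·u(0) = 0.55·2500^α (since u(0) = 0 for α > 0).
Setting u(1652) equal to that: 1652^α = 0.55·2500^α ⇒ (1652/2500)^α = 0.55.
Taking logs: α·ln(1652/2500) = ln(0.55), so α = -0.597837 / -0.414304 ≈ 1.443.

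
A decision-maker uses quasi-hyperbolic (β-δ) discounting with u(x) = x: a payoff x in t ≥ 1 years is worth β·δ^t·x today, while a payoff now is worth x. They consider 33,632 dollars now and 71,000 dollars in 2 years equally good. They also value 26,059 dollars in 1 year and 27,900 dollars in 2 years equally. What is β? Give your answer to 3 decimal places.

Both payoffs in the second observation are in the future, so β drops out: δ^1·26059 = δ^2·27900 ⇒ δ = 26059/27900 = 0.93401.
Substituting δ into 33632 = β·δ^2·71000: β = 33632/(61939.177) ≈ 0.543.

β ≈ 0.543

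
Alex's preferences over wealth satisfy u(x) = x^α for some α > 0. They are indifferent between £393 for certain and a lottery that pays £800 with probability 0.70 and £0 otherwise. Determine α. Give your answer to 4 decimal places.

Since u(0) = 0, the lottery's EU is 0.70·800^α.
Setting u(393) equal to that: 393^α = 0.70·800^α ⇒ (393/800)^α = 0.70.
Take logs: α = ln 0.70 / ln(393/800) ≈ 0.501792.

α ≈ 0.5018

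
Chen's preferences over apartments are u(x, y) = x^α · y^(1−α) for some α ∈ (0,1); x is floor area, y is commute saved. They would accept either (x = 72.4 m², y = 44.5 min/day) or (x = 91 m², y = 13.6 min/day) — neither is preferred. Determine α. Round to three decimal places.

α ≈ 0.838

Set the two utilities equal: 72.4^α·44.5^(1−α) = 91^α·13.6^(1−α).
Rearrange to (72.4/91)^α = (13.6/44.5)^(1−α) and take logs: α·-0.228653 = (1−α)·-1.185419.
With A = -0.228653 and B = -1.185419: α·A = (1−α)·B, so α = B/(A+B) = -1.185419/-1.414072 ≈ 0.838.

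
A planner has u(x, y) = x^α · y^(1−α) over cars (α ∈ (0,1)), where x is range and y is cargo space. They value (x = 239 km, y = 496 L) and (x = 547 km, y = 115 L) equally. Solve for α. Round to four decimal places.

α ≈ 0.6384

The Cobb–Douglas utilities coincide, so 239^α·496^(1−α) = 547^α·115^(1−α).
Rearrange to (239/547)^α = (115/496)^(1−α) and take logs: α·-0.8279853 = (1−α)·-1.4616438.
Thus α·(-2.2896291) = -1.4616438, so α = -1.4616438/-2.2896291 ≈ 0.6384.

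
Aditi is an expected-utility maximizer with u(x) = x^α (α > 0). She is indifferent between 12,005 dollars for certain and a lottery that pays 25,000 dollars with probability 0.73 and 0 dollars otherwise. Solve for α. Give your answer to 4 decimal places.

α ≈ 0.4290

Since u(0) = 0, the lottery's EU is 0.73·25000^α.
Indifference: 12005^α = 0.73·25000^α, so (12005/25000)^α = 0.73.
Take logs: α = ln 0.73 / ln(12005/25000) ≈ 0.429023.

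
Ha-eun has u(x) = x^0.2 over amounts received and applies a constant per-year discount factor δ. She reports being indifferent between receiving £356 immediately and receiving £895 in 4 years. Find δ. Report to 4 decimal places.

δ ≈ 0.9550

Indifference means u(356) = δ^4 · u(895), so δ^4 = u(356)/u(895).
With u(x) = x^0.2: δ^4 = 356^0.2/895^0.2 = (356/895)^0.2 = 0.83162.
So δ = 0.83162^(1/4) ≈ 0.9550.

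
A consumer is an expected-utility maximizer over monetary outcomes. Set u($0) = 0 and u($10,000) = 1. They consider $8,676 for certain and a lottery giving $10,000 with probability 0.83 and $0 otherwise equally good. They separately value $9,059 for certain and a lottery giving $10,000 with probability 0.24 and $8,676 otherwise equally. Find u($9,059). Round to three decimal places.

The first gamble pins u($8,676): it must equal 0.83·1 + 0.17·0 = 0.83.
The second indifference gives u($9,059) = 0.24·u($10,000) + 0.76·u($8,676) = 0.24·1.00 + 0.76·0.83 = 0.8708.

0.871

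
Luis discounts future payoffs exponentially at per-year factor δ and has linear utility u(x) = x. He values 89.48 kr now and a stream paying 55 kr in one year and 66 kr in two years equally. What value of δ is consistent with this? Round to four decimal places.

Equating present values: 89.48 = 55δ + 66δ².
So 66δ² + 55δ − 89.48 = 0.
δ = (−55 + √(55² + 4·66·89.48)) / (2·66) = (−55 + √26647.72) / 132 ≈ 0.8200.

δ ≈ 0.8200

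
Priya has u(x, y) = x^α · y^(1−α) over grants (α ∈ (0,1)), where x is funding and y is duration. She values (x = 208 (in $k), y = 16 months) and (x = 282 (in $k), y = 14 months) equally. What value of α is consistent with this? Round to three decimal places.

α ≈ 0.305

Indifference: 208^α · 16^(1−α) = 282^α · 14^(1−α).
Rearrange to (208/282)^α = (14/16)^(1−α) and take logs: α·-0.304369 = (1−α)·-0.133531.
With A = -0.304369 and B = -0.133531: α·A = (1−α)·B, so α = B/(A+B) = -0.133531/-0.437900 ≈ 0.305.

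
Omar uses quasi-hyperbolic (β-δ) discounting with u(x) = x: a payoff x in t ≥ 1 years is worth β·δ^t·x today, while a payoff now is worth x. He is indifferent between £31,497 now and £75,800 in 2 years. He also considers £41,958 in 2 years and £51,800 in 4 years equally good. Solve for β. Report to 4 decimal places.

β ≈ 0.5130

The second indifference involves only future payoffs, so β cancels: β·δ^2·41958 = β·δ^4·51800, giving δ^2 = 41958/51800 = 0.81000, so δ = 0.90000.
Now use the now-vs-future pair: 31497 = β·δ^2·75800 gives β = 31497/(0.81000·75800) ≈ 0.5130.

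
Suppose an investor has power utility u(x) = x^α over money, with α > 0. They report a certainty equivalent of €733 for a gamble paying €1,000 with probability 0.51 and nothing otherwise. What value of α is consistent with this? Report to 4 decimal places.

Since u(0) = 0, the lottery's EU is 0.51·1000^α.
Setting u(733) equal to that: 733^α = 0.51·1000^α ⇒ (733/1000)^α = 0.51.
Taking logs: α·ln(733/1000) = ln(0.51), so α = -0.6733446 / -0.3106096 ≈ 2.1678.

α ≈ 2.1678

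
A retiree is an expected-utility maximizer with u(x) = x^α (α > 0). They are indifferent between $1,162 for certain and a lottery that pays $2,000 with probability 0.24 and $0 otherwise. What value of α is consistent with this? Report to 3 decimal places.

The lottery's expected utility is 0.24·u(2000) + 0.76·u(0) = 0.24·2000^α (since u(0) = 0 for α > 0).
Equating: 1162^α = 0.24·2000^α, i.e. 0.5810^α = 0.24.
α = ln(0.24) / ln(1162/2000) = -1.427116/-0.543005 ≈ 2.628.

α ≈ 2.628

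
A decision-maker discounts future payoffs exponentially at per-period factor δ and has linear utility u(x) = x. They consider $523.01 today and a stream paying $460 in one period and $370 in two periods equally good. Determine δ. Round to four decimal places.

δ ≈ 0.7200

The stream is worth 460δ + 370δ² today, so 460δ + 370δ² = 523.01.
That is, 370δ² + 460δ − 523.01 = 0, a quadratic in δ.
δ = (−460 + √(460² + 4·370·523.01)) / (2·370) = (−460 + √985654.80) / 740 ≈ 0.7200.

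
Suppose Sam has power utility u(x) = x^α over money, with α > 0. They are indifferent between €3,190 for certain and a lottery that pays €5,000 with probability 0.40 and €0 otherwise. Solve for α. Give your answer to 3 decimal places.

α ≈ 2.039

The lottery's expected utility is 0.40·u(5000) + 0.60·u(0) = 0.40·5000^α (since u(0) = 0 for α > 0).
Setting u(3190) equal to that: 3190^α = 0.40·5000^α ⇒ (3190/5000)^α = 0.40.
Taking logs: α·ln(3190/5000) = ln(0.40), so α = -0.916291 / -0.449417 ≈ 2.039.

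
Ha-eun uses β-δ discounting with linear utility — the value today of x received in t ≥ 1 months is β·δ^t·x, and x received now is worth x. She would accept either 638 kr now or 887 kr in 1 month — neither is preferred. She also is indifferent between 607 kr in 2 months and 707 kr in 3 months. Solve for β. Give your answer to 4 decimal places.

The second indifference involves only future payoffs, so β cancels: β·δ^2·607 = β·δ^3·707, giving δ = 607/707 = 0.85856.
Now use the now-vs-future pair: 638 = β·δ·887 gives β = 638/(0.85856·887) ≈ 0.8378.

β ≈ 0.8378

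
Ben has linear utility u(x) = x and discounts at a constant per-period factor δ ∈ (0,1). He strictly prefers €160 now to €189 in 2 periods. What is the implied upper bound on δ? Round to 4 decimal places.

δ < 0.9201

Comparing present values: 160 > δ^2·189.
So δ^2 < 160/189 = 0.84656; taking the square root of both positive sides preserves the inequality.
δ < (160/189)^(1/2) ≈ 0.9201.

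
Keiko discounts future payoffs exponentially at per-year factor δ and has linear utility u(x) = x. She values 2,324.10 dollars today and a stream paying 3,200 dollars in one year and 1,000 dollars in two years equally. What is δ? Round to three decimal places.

Present value of the stream is 3200·δ + 1000·δ². Indifference gives 3200δ + 1000δ² = 2324.10.
Rearranged: 1000δ² + 3200δ − 2324.10 = 0.
By the quadratic formula (taking the positive root), δ = (−3200 + √19536400.00) / 2000 ≈ 0.610.

δ ≈ 0.610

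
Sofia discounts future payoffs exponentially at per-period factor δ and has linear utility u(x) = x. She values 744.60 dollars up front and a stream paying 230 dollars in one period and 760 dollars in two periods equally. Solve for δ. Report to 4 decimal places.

The stream is worth 230δ + 760δ² today, so 230δ + 760δ² = 744.60.
That is, 760δ² + 230δ − 744.60 = 0, a quadratic in δ.
δ = (−230 + √(230² + 4·760·744.60)) / (2·760) = (−230 + √2316484.00) / 1520 ≈ 0.8500.

δ ≈ 0.8500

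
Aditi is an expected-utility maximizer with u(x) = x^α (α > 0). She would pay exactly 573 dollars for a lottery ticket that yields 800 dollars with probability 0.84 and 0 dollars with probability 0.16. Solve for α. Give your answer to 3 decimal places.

Since u(0) = 0, the lottery's EU is 0.84·800^α.
Indifference: 573^α = 0.84·800^α, so (573/800)^α = 0.84.
Take logs: α = ln 0.84 / ln(573/800) ≈ 0.52244.

α ≈ 0.522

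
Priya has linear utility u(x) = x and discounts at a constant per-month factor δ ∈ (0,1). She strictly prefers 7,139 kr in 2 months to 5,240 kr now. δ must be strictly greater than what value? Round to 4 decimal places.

δ > 0.8567

Under u(x) = x this choice says 5240 < δ^2·7139.
Hence δ^2 > 5240/7139 = 0.73400, and x ↦ x^(1/2) is increasing on (0,∞).
δ > 0.73400^(1/2) = 0.8567.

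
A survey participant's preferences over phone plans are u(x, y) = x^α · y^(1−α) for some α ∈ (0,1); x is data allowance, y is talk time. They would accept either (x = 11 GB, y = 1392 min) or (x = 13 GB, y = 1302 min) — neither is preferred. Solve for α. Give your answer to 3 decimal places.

Set the two utilities equal: 11^α·1392^(1−α) = 13^α·1302^(1−α).
Rearrange to (11/13)^α = (1302/1392)^(1−α) and take logs: α·-0.167054 = (1−α)·-0.066840.
With A = -0.167054 and B = -0.066840: α·A = (1−α)·B, so α = B/(A+B) = -0.066840/-0.233894 ≈ 0.286.

α ≈ 0.286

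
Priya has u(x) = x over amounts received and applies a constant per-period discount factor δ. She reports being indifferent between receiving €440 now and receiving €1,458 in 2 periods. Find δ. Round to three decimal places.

Indifference means u(440) = δ^2 · u(1458), so δ^2 = u(440)/u(1458).
With u(x) = x: δ^2 = 440/1458 = 0.30178.
Hence δ = (0.30178)^(1/2) = 0.54935.

δ ≈ 0.549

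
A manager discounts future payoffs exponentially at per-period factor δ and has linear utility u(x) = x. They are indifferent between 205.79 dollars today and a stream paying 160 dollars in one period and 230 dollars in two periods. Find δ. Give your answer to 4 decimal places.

Present value of the stream is 160·δ + 230·δ². Indifference gives 160δ + 230δ² = 205.79.
That is, 230δ² + 160δ − 205.79 = 0, a quadratic in δ.
By the quadratic formula (taking the positive root), δ = (−160 + √214926.80) / 460 ≈ 0.6600.

δ ≈ 0.6600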